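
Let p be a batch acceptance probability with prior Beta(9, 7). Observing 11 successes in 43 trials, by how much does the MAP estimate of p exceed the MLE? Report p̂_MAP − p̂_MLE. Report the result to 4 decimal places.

MAP − MLE = 0.0775

Posterior is Beta(20, 39); MAP = (20−1)/(59−2) = 19/57 ≈ 0.33333.
MLE ignores the prior: p̂_MLE = k/n = 11/43 ≈ 0.25581.
Difference = 19/57 − 11/43 = 10/129 ≈ 0.0775.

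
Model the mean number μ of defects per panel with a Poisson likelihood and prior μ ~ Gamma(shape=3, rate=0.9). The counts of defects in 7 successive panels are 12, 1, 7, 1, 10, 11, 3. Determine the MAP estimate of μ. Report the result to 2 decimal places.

μ̂_MAP = 5.95

Σxᵢ = 12+1+7+1+10+11+3 = 45, with n = 7.
Posterior ∝ μ^2e^(−0.9μ) · μ^45e^(−7μ) = μ^47e^(−7.9μ), i.e. Gamma(shape=48, rate=7.9).
The mode of a Gamma(a, b) with a ≥ 1 (shape–rate) is (a−1)/b = 47/7.9 ≈ 5.95.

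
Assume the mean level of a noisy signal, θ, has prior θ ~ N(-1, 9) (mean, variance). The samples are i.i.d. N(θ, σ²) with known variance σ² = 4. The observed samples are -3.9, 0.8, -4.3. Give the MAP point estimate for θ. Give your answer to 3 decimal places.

θ̂_MAP = -2.277

n = 3; x̄ = ((-3.9) + 0.8 + (-4.3))/3 = -7.4/3 = -37/15 ≈ -2.4667.
For a Normal prior and Normal likelihood with known variance, the posterior is Normal; its mode equals its mean, the precision-weighted average.
Prior precision 1/σ₀² = 1/9; data precision n/σ² = 3/4 = 0.75.
θ̂ = ((1/9)·(-1) + 0.75·(-37/15)) / (1/9 + 0.75) = (-353/180)/(31/36) = -353/155 ≈ -2.277.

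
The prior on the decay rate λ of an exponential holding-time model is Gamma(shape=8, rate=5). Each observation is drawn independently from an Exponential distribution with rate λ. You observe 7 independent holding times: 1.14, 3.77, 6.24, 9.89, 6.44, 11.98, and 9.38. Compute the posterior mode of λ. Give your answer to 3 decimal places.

λ̂_MAP = 0.260

The Exponential(rate=λ) likelihood is ∝ λ^n e^(−λΣtᵢ). Here n = 7 and Σtᵢ = 1.14 + 3.77 + 6.24 + 9.89 + 6.44 + 11.98 + 9.38 = 48.84.
Posterior ∝ λ^7e^(−5λ) · λ^7e^(−48.84λ) = λ^14e^(−53.84λ), i.e. Gamma(15, 53.84).
Mode = (a−1)/b = 14/53.84 ≈ 0.260.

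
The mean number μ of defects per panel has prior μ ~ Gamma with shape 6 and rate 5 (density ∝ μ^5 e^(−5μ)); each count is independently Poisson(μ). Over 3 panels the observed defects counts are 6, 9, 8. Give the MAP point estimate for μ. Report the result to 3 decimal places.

Σxᵢ = 6+9+8 = 23, with n = 3.
Posterior ∝ μ^5e^(−5μ) · μ^23e^(−3μ) = μ^28e^(−8μ), i.e. Gamma(shape=29, rate=8).
The mode of a Gamma(a, b) with a ≥ 1 (shape–rate) is (a−1)/b = 28/8 ≈ 3.500.

μ̂_MAP = 3.500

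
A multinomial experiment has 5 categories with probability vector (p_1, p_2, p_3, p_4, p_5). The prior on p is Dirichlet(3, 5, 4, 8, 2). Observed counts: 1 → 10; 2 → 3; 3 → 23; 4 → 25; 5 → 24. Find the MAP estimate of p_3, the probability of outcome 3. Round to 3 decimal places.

The posterior is Dirichlet(αᵢ + nᵢ) = Dirichlet(13, 8, 27, 33, 26).
For a Dirichlet(a₁,…,a_K) with all aᵢ > 1, the mode has j-th component (aⱼ − 1)/(Σaᵢ − K).
Here Σaᵢ = 107 and K = 5, so p_3 = (27 − 1)/(107 − 5) = 26/102 ≈ 0.255.

MAP estimate: 0.255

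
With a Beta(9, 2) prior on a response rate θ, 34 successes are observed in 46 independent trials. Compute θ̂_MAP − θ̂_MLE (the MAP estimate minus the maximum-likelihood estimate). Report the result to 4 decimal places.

MAP − MLE = 0.0245

Posterior is Beta(43, 14); MAP = (43−1)/(57−2) = 42/55 ≈ 0.76364.
MLE ignores the prior: θ̂_MLE = k/n = 34/46 ≈ 0.73913.
Difference = 42/55 − 34/46 = 31/1265 ≈ 0.0245.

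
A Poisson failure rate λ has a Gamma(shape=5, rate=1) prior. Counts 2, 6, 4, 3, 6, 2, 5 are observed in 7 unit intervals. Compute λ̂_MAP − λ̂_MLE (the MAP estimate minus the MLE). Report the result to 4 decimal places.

Σxᵢ = 28. Posterior is Gamma(33, 8); MAP = (33−1)/8 = 32/8 ≈ 4.00000.
MLE = x̄ = 28/7 ≈ 4.00000.
Difference = 32/8 − 28/7 = 0 ≈ 0.0000.

MAP − MLE = 0.0000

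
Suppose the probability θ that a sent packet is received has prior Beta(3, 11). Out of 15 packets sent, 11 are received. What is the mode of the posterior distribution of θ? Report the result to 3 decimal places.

Prior: Beta(3, 11).
Data: 11 successes in 15 trials. The binomial likelihood contributes θ^11(1−θ)^4, so the posterior is Beta(3+11, 11+4) = Beta(14, 15).
For Beta(a, b) with a, b > 1 the mode is (a−1)/(a+b−2) = 13/27 ≈ 0.481.

θ̂_MAP = 0.481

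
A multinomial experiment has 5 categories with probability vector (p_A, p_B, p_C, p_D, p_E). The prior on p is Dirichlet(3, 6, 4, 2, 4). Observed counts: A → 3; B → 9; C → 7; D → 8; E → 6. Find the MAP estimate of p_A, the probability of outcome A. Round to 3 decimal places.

MAP estimate of p_A = 0.106

The posterior is Dirichlet(αᵢ + nᵢ) = Dirichlet(6, 15, 11, 10, 10).
For a Dirichlet(a₁,…,a_K) with all aᵢ > 1, the mode has j-th component (aⱼ − 1)/(Σaᵢ − K).
Here Σaᵢ = 52 and K = 5, so p_A = (6 − 1)/(52 − 5) = 5/47 ≈ 0.106.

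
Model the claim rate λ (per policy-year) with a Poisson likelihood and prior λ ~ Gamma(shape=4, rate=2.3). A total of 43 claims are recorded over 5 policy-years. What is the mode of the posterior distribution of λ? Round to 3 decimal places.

λ̂_MAP = 6.301

Σxᵢ = 43, n = 5.
Posterior ∝ λ^3e^(−2.3λ) · λ^43e^(−5λ) = λ^46e^(−7.3λ), i.e. Gamma(shape=47, rate=7.3).
The mode of a Gamma(a, b) with a ≥ 1 (shape–rate) is (a−1)/b = 46/7.3 ≈ 6.301.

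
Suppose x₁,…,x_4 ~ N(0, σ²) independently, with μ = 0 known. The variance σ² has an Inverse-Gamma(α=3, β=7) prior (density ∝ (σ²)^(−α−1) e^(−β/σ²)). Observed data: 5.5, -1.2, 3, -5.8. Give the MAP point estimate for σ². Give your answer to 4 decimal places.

σ̂²_MAP = 7.3608

Sum of squared deviations about the known mean: SS = (5.5−0)² + (-1.2−0)² + (3−0)² + (-5.8−0)² = 74.33.
The Normal likelihood contributes (σ²)^(−n/2) exp(−SS/(2σ²)), so the posterior is Inverse-Gamma(α + n/2, β + SS/2) = Inverse-Gamma(5, 44.165).
The mode of Inverse-Gamma(a, b) is b/(a+1) = 44.165/6 ≈ 7.3608.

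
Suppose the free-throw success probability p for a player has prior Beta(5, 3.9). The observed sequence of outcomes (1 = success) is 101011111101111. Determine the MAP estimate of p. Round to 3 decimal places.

p̂_MAP = 0.731

Prior: Beta(5, 3.9).
Data: 12 successes in 15 trials (from the sequence). The binomial likelihood contributes p^12(1−p)^3, so the posterior is Beta(5+12, 3.9+3) = Beta(17, 6.9).
For Beta(a, b) with a, b > 1 the mode is (a−1)/(a+b−2) = 16/21.9 ≈ 0.731.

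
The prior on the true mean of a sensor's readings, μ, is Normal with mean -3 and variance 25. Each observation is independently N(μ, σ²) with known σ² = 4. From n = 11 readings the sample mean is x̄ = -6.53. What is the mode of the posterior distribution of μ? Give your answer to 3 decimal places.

μ̂_MAP = -6.479

n = 11, x̄ = -6.53.
For a Normal prior and Normal likelihood with known variance, the posterior is Normal; its mode equals its mean, the precision-weighted average.
Prior precision 1/σ₀² = 1/25 = 0.04; data precision n/σ² = 11/4 = 2.75.
μ̂ = (0.04·(-3) + 2.75·(-6.53)) / (0.04 + 2.75) = (-18.0775)/2.79 = -7231/1116 ≈ -6.479.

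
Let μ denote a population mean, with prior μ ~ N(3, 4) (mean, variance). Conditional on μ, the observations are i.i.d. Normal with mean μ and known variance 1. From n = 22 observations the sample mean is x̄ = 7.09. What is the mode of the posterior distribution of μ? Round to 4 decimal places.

μ̂_MAP = 7.0440

n = 22, x̄ = 7.09.
For a Normal prior and Normal likelihood with known variance, the posterior is Normal; its mode equals its mean, the precision-weighted average.
Prior precision 1/σ₀² = 1/4 = 0.25; data precision n/σ² = 22/1 = 22.
μ̂ = (0.25·3 + 22·7.09) / (0.25 + 22) = 156.73/22.25 = 15673/2225 ≈ 7.0440.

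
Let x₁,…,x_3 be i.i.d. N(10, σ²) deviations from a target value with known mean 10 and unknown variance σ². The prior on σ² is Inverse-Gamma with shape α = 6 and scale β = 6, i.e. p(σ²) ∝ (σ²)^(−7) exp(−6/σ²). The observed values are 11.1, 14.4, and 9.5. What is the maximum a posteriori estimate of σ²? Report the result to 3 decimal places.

σ̂²_MAP = 1.931

Sum of squared deviations about the known mean: SS = (11.1−10)² + (14.4−10)² + (9.5−10)² = 20.82.
The Normal likelihood contributes (σ²)^(−n/2) exp(−SS/(2σ²)), so the posterior is Inverse-Gamma(α + n/2, β + SS/2) = Inverse-Gamma(7.5, 16.41).
The mode of Inverse-Gamma(a, b) is b/(a+1) = 16.41/8.5 ≈ 1.931.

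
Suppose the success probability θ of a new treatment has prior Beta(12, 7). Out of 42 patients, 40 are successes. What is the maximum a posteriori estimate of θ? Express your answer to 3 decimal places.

θ̂_MAP = 0.864

Prior: Beta(12, 7).
Data: 40 successes in 42 trials. The binomial likelihood contributes θ^40(1−θ)^2, so the posterior is Beta(12+40, 7+2) = Beta(52, 9).
For Beta(a, b) with a, b > 1 the mode is (a−1)/(a+b−2) = 51/59 ≈ 0.864.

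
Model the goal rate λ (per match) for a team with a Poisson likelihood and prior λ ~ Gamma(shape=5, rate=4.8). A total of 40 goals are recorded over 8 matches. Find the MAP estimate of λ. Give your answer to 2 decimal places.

λ̂_MAP = 3.44

Σxᵢ = 40, n = 8.
Posterior ∝ λ^4e^(−4.8λ) · λ^40e^(−8λ) = λ^44e^(−12.8λ), i.e. Gamma(shape=45, rate=12.8).
The mode of a Gamma(a, b) with a ≥ 1 (shape–rate) is (a−1)/b = 44/12.8 ≈ 3.44.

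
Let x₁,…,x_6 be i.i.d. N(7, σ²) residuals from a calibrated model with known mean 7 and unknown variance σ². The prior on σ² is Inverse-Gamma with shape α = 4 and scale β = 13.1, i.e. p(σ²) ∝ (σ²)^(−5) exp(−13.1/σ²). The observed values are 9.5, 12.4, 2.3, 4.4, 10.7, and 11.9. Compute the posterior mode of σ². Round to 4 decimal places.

σ̂²_MAP = 8.0100

Sum of squared deviations about the known mean: SS = (9.5−7)² + (12.4−7)² + (2.3−7)² + (4.4−7)² + (10.7−7)² + (11.9−7)² = 101.96.
The Normal likelihood contributes (σ²)^(−n/2) exp(−SS/(2σ²)), so the posterior is Inverse-Gamma(α + n/2, β + SS/2) = Inverse-Gamma(7, 64.08).
The mode of Inverse-Gamma(a, b) is b/(a+1) = 64.08/8 ≈ 8.0100.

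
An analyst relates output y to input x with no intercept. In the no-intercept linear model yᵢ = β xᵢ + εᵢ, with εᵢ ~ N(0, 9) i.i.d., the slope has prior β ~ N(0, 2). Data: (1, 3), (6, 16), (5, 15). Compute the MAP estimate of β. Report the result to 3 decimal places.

β̂_MAP = 2.617

log p(β | y) = −Σ(yᵢ − βxᵢ)²/(2·9) − β²/(2·2) + const.
Setting the derivative to zero: Σxᵢ(yᵢ − βxᵢ)/9 − β/2 = 0, so β = Σxᵢyᵢ / (Σxᵢ² + σ²/τ²).
Σxᵢyᵢ = 1·3 + 6·16 + 5·15 = 174; Σxᵢ² = 62; σ²/τ² = 4.5.
β̂_MAP = 174 / (62 + 4.5) = 174/66.5 ≈ 2.617.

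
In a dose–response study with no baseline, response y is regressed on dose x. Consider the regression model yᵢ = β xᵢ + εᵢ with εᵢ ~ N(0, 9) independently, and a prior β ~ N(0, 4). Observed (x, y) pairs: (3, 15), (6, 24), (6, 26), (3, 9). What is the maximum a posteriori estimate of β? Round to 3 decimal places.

log p(β | y) = −Σ(yᵢ − βxᵢ)²/(2·9) − β²/(2·4) + const.
Setting the derivative to zero: Σxᵢ(yᵢ − βxᵢ)/9 − β/4 = 0, so β = Σxᵢyᵢ / (Σxᵢ² + σ²/τ²).
Σxᵢyᵢ = 3·15 + 6·24 + 6·26 + 3·9 = 372; Σxᵢ² = 90; σ²/τ² = 2.25.
β̂_MAP = 372 / (90 + 2.25) = 372/92.25 ≈ 4.033.

β̂_MAP = 4.033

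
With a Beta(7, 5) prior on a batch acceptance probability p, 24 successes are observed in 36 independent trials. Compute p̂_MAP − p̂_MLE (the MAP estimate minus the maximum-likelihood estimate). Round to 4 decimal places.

Posterior is Beta(31, 17); MAP = (31−1)/(48−2) = 30/46 ≈ 0.65217.
MLE ignores the prior: p̂_MLE = k/n = 24/36 ≈ 0.66667.
Difference = 30/46 − 24/36 = -1/69 ≈ -0.0145.

MAP − MLE = -0.0145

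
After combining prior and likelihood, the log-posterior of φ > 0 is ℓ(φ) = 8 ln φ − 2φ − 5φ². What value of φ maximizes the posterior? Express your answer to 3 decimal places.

ℓ'(φ) = 8/φ − 2 − 10φ. Setting this to zero and multiplying by φ: 10φ² + 2φ − 8 = 0.
φ = (−2 + √(2² + 4·10·8)) / (2·10) = (−2 + √324) / 20 = (−2 + 18)/20 = 4/5.
ℓ''(φ) = −8/φ² − 10 < 0, confirming a maximum.

φ̂_MAP = 0.800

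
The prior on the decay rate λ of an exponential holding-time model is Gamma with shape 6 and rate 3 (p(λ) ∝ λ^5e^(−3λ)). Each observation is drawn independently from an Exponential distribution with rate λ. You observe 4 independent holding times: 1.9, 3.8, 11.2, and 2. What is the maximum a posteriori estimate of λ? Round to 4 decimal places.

The Exponential(rate=λ) likelihood is ∝ λ^n e^(−λΣtᵢ). Here n = 4 and Σtᵢ = 1.9 + 3.8 + 11.2 + 2 = 18.9.
Posterior ∝ λ^5e^(−3λ) · λ^4e^(−18.9λ) = λ^9e^(−21.9λ), i.e. Gamma(10, 21.9).
Mode = (a−1)/b = 9/21.9 ≈ 0.4110.

λ̂_MAP = 0.4110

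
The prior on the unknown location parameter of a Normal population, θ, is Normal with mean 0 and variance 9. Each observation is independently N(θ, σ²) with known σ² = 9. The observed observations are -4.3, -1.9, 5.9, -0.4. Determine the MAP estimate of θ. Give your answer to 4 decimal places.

n = 4; x̄ = ((-4.3) + (-1.9) + 5.9 + (-0.4))/4 = -0.7/4 = -0.175.
For a Normal prior and Normal likelihood with known variance, the posterior is Normal; its mode equals its mean, the precision-weighted average.
Prior precision 1/σ₀² = 1/9; data precision n/σ² = 4/9.
θ̂ = ((1/9)·0 + (4/9)·(-0.175)) / (1/9 + 4/9) = (-7/90)/(5/9) = -0.1400.

θ̂_MAP = -0.1400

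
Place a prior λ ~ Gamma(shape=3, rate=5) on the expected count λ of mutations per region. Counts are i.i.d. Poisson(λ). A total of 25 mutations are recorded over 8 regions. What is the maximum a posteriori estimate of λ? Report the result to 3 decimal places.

λ̂_MAP = 2.077

Σxᵢ = 25, n = 8.
Posterior ∝ λ^2e^(−5λ) · λ^25e^(−8λ) = λ^27e^(−13λ), i.e. Gamma(shape=28, rate=13).
The mode of a Gamma(a, b) with a ≥ 1 (shape–rate) is (a−1)/b = 27/13 ≈ 2.077.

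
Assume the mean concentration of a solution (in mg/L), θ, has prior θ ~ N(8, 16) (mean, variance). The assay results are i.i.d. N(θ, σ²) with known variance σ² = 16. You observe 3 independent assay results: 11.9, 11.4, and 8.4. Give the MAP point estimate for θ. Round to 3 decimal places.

θ̂_MAP = 9.925

n = 3; x̄ = (11.9 + 11.4 + 8.4)/3 = 31.7/3 = 317/30 ≈ 10.5667.
For a Normal prior and Normal likelihood with known variance, the posterior is Normal; its mode equals its mean, the precision-weighted average.
Prior precision 1/σ₀² = 1/16 = 0.0625; data precision n/σ² = 3/16 = 0.1875.
θ̂ = (0.0625·8 + 0.1875·(317/30)) / (0.0625 + 0.1875) = 2.48125/0.25 = 9.925.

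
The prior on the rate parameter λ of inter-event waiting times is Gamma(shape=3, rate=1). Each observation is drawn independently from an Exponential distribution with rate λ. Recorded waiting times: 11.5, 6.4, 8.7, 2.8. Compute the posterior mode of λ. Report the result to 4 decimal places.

λ̂_MAP = 0.1974

The Exponential(rate=λ) likelihood is ∝ λ^n e^(−λΣtᵢ). Here n = 4 and Σtᵢ = 11.5 + 6.4 + 8.7 + 2.8 = 29.4.
Posterior ∝ λ^2e^(−1λ) · λ^4e^(−29.4λ) = λ^6e^(−30.4λ), i.e. Gamma(7, 30.4).
Mode = (a−1)/b = 6/30.4 ≈ 0.1974.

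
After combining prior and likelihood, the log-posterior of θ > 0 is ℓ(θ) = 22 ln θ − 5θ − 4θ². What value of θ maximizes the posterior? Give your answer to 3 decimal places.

ℓ'(θ) = 22/θ − 5 − 8θ. Setting this to zero and multiplying by θ: 8θ² + 5θ − 22 = 0.
θ = (−5 + √(5² + 4·8·22)) / (2·8) = (−5 + √729) / 16 = (−5 + 27)/16 = 11/8.
ℓ''(θ) = −22/θ² − 8 < 0, confirming a maximum.

θ̂_MAP = 1.375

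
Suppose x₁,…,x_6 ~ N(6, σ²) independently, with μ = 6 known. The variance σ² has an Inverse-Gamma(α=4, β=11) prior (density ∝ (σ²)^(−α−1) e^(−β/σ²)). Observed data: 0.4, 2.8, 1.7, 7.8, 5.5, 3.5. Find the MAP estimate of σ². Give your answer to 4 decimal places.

σ̂²_MAP = 5.7394

Sum of squared deviations about the known mean: SS = (0.4−6)² + (2.8−6)² + (1.7−6)² + (7.8−6)² + (5.5−6)² + (3.5−6)² = 69.83.
The Normal likelihood contributes (σ²)^(−n/2) exp(−SS/(2σ²)), so the posterior is Inverse-Gamma(α + n/2, β + SS/2) = Inverse-Gamma(7, 45.915).
The mode of Inverse-Gamma(a, b) is b/(a+1) = 45.915/8 ≈ 5.7394.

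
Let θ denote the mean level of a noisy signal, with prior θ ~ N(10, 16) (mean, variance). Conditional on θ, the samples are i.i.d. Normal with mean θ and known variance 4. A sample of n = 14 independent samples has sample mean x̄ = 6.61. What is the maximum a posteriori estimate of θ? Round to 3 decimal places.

n = 14, x̄ = 6.61.
For a Normal prior and Normal likelihood with known variance, the posterior is Normal; its mode equals its mean, the precision-weighted average.
Prior precision 1/σ₀² = 1/16 = 0.0625; data precision n/σ² = 14/4 = 3.5.
θ̂ = (0.0625·10 + 3.5·6.61) / (0.0625 + 3.5) = 23.76/3.5625 = 3168/475 ≈ 6.669.

θ̂_MAP = 6.669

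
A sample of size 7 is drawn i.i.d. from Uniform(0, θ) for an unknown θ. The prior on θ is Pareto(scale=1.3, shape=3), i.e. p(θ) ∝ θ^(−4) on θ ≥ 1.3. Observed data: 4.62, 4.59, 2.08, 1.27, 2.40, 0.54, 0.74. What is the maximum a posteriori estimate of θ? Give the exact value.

The Uniform(0, θ) likelihood is θ^(−n) for θ ≥ max(xᵢ), zero otherwise. Here max(xᵢ) = 4.62.
Posterior ∝ θ^(−4) · θ^(−7) = θ^(−11) on θ ≥ max(1.3, 4.62) = 4.62.
This density is strictly decreasing in θ, so the posterior mode lies at the lower boundary of the support.

θ̂_MAP = 4.62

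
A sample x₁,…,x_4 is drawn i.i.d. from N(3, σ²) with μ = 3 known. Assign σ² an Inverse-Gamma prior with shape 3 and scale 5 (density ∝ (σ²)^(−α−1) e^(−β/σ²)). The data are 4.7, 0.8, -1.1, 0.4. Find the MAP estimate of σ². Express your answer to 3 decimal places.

Sum of squared deviations about the known mean: SS = (4.7−3)² + (0.8−3)² + (-1.1−3)² + (0.4−3)² = 31.3.
The Normal likelihood contributes (σ²)^(−n/2) exp(−SS/(2σ²)), so the posterior is Inverse-Gamma(α + n/2, β + SS/2) = Inverse-Gamma(5, 20.65).
The mode of Inverse-Gamma(a, b) is b/(a+1) = 20.65/6 ≈ 3.442.

σ̂²_MAP = 3.442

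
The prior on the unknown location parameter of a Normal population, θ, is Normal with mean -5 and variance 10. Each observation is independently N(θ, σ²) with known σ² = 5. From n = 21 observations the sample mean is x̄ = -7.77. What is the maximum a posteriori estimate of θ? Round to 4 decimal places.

n = 21, x̄ = -7.77.
For a Normal prior and Normal likelihood with known variance, the posterior is Normal; its mode equals its mean, the precision-weighted average.
Prior precision 1/σ₀² = 1/10 = 0.1; data precision n/σ² = 21/5 = 4.2.
θ̂ = (0.1·(-5) + 4.2·(-7.77)) / (0.1 + 4.2) = (-33.134)/4.3 = -16567/2150 ≈ -7.7056.

θ̂_MAP = -7.7056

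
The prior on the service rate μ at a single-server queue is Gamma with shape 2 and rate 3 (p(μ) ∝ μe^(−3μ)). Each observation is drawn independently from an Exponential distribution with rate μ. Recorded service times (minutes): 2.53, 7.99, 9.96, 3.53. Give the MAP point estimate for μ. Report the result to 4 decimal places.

The Exponential(rate=μ) likelihood is ∝ μ^n e^(−μΣtᵢ). Here n = 4 and Σtᵢ = 2.53 + 7.99 + 9.96 + 3.53 = 24.01.
Posterior ∝ μe^(−3μ) · μ^4e^(−24.01μ) = μ^5e^(−27.01μ), i.e. Gamma(6, 27.01).
Mode = (a−1)/b = 5/27.01 ≈ 0.1851.

μ̂_MAP = 0.1851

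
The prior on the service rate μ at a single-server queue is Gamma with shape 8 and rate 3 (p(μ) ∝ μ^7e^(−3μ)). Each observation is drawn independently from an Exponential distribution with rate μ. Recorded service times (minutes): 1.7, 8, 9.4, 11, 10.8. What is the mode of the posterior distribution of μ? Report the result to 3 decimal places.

μ̂_MAP = 0.273

The Exponential(rate=μ) likelihood is ∝ μ^n e^(−μΣtᵢ). Here n = 5 and Σtᵢ = 1.7 + 8 + 9.4 + 11 + 10.8 = 40.9.
Posterior ∝ μ^7e^(−3μ) · μ^5e^(−40.9μ) = μ^12e^(−43.9μ), i.e. Gamma(13, 43.9).
Mode = (a−1)/b = 12/43.9 ≈ 0.273.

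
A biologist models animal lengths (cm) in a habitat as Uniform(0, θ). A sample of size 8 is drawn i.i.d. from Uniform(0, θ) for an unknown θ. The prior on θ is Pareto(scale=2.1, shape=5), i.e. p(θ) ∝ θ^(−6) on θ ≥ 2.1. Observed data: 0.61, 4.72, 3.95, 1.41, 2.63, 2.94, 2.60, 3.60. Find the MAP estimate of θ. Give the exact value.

The Uniform(0, θ) likelihood is θ^(−n) for θ ≥ max(xᵢ), zero otherwise. Here max(xᵢ) = 4.72.
Posterior ∝ θ^(−6) · θ^(−8) = θ^(−14) on θ ≥ max(2.1, 4.72) = 4.72.
This density is strictly decreasing in θ, so the posterior mode lies at the lower boundary of the support.

θ̂_MAP = 4.72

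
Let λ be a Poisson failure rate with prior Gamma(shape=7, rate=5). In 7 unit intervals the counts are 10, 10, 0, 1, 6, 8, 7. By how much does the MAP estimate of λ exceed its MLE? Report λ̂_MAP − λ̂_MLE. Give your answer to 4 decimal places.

MAP − MLE = -2.0000

Σxᵢ = 42. Posterior is Gamma(49, 12); MAP = (49−1)/12 = 48/12 ≈ 4.00000.
MLE = x̄ = 42/7 ≈ 6.00000.
Difference = 48/12 − 42/7 = -2 ≈ -2.0000.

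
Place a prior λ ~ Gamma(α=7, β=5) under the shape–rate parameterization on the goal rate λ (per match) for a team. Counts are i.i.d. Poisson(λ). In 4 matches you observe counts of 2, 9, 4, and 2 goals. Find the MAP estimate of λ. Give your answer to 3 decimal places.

λ̂_MAP = 2.556

Σxᵢ = 2+9+4+2 = 17, with n = 4.
Posterior ∝ λ^6e^(−5λ) · λ^17e^(−4λ) = λ^23e^(−9λ), i.e. Gamma(shape=24, rate=9).
The mode of a Gamma(a, b) with a ≥ 1 (shape–rate) is (a−1)/b = 23/9 ≈ 2.556.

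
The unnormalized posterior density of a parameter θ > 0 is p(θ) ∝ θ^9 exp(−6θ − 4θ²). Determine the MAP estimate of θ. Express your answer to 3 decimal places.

ℓ'(θ) = 9/θ − 6 − 8θ. Setting this to zero and multiplying by θ: 8θ² + 6θ − 9 = 0.
θ = (−6 + √(6² + 4·8·9)) / (2·8) = (−6 + √324) / 16 = (−6 + 18)/16 = 3/4.
ℓ''(θ) = −9/θ² − 8 < 0, confirming a maximum.

θ̂_MAP = 0.750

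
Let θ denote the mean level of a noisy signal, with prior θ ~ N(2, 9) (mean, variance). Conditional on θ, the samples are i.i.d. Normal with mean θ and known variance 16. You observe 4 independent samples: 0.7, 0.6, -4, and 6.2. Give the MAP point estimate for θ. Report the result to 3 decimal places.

n = 4; x̄ = (0.7 + 0.6 + (-4) + 6.2)/4 = 3.5/4 = 0.875.
For a Normal prior and Normal likelihood with known variance, the posterior is Normal; its mode equals its mean, the precision-weighted average.
Prior precision 1/σ₀² = 1/9; data precision n/σ² = 4/16 = 0.25.
θ̂ = ((1/9)·2 + 0.25·0.875) / (1/9 + 0.25) = (127/288)/(13/36) = 127/104 ≈ 1.221.

θ̂_MAP = 1.221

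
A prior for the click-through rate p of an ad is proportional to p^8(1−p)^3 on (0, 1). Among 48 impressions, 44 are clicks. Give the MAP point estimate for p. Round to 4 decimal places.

The prior density ∝ p^8(1−p)^3 is the kernel of Beta(9, 4).
Data: 44 successes in 48 trials. The binomial likelihood contributes p^44(1−p)^4, so the posterior is Beta(9+44, 4+4) = Beta(53, 8).
For Beta(a, b) with a, b > 1 the mode is (a−1)/(a+b−2) = 52/59 ≈ 0.8814.

p̂_MAP = 0.8814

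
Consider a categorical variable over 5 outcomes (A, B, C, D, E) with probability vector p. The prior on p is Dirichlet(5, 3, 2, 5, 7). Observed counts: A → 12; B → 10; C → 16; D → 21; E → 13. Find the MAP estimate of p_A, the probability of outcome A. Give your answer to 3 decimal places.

MAP estimate of p_A = 0.180

The posterior is Dirichlet(αᵢ + nᵢ) = Dirichlet(17, 13, 18, 26, 20).
For a Dirichlet(a₁,…,a_K) with all aᵢ > 1, the mode has j-th component (aⱼ − 1)/(Σaᵢ − K).
Here Σaᵢ = 94 and K = 5, so p_A = (17 − 1)/(94 − 5) = 16/89 ≈ 0.180.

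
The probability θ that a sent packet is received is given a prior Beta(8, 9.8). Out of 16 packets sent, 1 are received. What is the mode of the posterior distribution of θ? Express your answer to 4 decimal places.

θ̂_MAP = 0.2516

Prior: Beta(8, 9.8).
Data: 1 success in 16 trials. The binomial likelihood contributes θ(1−θ)^15, so the posterior is Beta(8+1, 9.8+15) = Beta(9, 24.8).
For Beta(a, b) with a, b > 1 the mode is (a−1)/(a+b−2) = 8/31.8 ≈ 0.2516.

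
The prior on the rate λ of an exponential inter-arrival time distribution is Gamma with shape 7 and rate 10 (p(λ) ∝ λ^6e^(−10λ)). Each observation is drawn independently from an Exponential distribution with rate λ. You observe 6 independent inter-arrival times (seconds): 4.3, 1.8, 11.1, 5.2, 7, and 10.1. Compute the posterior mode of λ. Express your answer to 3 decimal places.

The Exponential(rate=λ) likelihood is ∝ λ^n e^(−λΣtᵢ). Here n = 6 and Σtᵢ = 4.3 + 1.8 + 11.1 + 5.2 + 7 + 10.1 = 39.5.
Posterior ∝ λ^6e^(−10λ) · λ^6e^(−39.5λ) = λ^12e^(−49.5λ), i.e. Gamma(13, 49.5).
Mode = (a−1)/b = 12/49.5 ≈ 0.242.

λ̂_MAP = 0.242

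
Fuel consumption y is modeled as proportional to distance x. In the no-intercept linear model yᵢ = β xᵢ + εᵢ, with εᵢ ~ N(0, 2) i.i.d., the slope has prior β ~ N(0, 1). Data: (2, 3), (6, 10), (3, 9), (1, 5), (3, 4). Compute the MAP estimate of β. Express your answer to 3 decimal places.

β̂_MAP = 1.803

log p(β | y) = −Σ(yᵢ − βxᵢ)²/(2·2) − β²/(2·1) + const.
Setting the derivative to zero: Σxᵢ(yᵢ − βxᵢ)/2 − β/1 = 0, so β = Σxᵢyᵢ / (Σxᵢ² + σ²/τ²).
Σxᵢyᵢ = 2·3 + 6·10 + 3·9 + 1·5 + 3·4 = 110; Σxᵢ² = 59; σ²/τ² = 2.
β̂_MAP = 110 / (59 + 2) = 110/61 ≈ 1.803.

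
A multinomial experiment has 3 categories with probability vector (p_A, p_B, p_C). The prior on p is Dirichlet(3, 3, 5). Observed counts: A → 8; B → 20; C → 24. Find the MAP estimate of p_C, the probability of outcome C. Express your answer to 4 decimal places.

The posterior is Dirichlet(αᵢ + nᵢ) = Dirichlet(11, 23, 29).
For a Dirichlet(a₁,…,a_K) with all aᵢ > 1, the mode has j-th component (aⱼ − 1)/(Σaᵢ − K).
Here Σaᵢ = 63 and K = 3, so p_C = (29 − 1)/(63 − 3) = 28/60 ≈ 0.4667.

MAP estimate of p_C = 0.4667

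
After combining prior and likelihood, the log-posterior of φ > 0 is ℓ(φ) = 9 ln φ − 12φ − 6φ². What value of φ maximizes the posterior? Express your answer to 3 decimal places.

ℓ'(φ) = 9/φ − 12 − 12φ. Setting this to zero and multiplying by φ: 12φ² + 12φ − 9 = 0.
φ = (−12 + √(12² + 4·12·9)) / (2·12) = (−12 + √576) / 24 = (−12 + 24)/24 = 1/2.
ℓ''(φ) = −9/φ² − 12 < 0, confirming a maximum.

φ̂_MAP = 0.500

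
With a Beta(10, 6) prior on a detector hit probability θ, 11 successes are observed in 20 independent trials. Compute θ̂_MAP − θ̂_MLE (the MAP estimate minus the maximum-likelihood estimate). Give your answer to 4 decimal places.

Posterior is Beta(21, 15); MAP = (21−1)/(36−2) = 20/34 ≈ 0.58824.
MLE ignores the prior: θ̂_MLE = k/n = 11/20 ≈ 0.55000.
Difference = 20/34 − 11/20 = 13/340 ≈ 0.0382.

MAP − MLE = 0.0382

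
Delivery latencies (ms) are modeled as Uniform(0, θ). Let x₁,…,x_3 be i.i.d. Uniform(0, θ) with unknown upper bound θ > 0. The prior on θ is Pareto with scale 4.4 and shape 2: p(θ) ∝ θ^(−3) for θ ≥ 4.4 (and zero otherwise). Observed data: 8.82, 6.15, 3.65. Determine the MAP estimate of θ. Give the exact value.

The Uniform(0, θ) likelihood is θ^(−n) for θ ≥ max(xᵢ), zero otherwise. Here max(xᵢ) = 8.82.
Posterior ∝ θ^(−3) · θ^(−3) = θ^(−6) on θ ≥ max(4.4, 8.82) = 8.82.
This density is strictly decreasing in θ, so the posterior mode lies at the lower boundary of the support.

θ̂_MAP = 8.82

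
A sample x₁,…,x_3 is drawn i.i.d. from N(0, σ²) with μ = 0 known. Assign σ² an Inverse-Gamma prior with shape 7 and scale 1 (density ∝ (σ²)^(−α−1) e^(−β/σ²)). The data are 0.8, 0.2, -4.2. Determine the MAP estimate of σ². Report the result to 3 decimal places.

σ̂²_MAP = 1.069

Sum of squared deviations about the known mean: SS = (0.8−0)² + (0.2−0)² + (-4.2−0)² = 18.32.
The Normal likelihood contributes (σ²)^(−n/2) exp(−SS/(2σ²)), so the posterior is Inverse-Gamma(α + n/2, β + SS/2) = Inverse-Gamma(8.5, 10.16).
The mode of Inverse-Gamma(a, b) is b/(a+1) = 10.16/9.5 ≈ 1.069.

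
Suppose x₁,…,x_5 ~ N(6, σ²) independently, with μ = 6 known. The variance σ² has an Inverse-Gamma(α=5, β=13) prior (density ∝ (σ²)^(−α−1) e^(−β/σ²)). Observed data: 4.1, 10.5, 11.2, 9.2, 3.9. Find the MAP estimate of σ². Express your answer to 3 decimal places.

σ̂²_MAP = 5.385

Sum of squared deviations about the known mean: SS = (4.1−6)² + (10.5−6)² + (11.2−6)² + (9.2−6)² + (3.9−6)² = 65.55.
The Normal likelihood contributes (σ²)^(−n/2) exp(−SS/(2σ²)), so the posterior is Inverse-Gamma(α + n/2, β + SS/2) = Inverse-Gamma(7.5, 45.775).
The mode of Inverse-Gamma(a, b) is b/(a+1) = 45.775/8.5 ≈ 5.385.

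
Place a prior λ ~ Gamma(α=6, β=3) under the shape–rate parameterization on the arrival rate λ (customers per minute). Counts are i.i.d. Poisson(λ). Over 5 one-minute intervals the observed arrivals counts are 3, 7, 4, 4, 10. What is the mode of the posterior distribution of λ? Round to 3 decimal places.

λ̂_MAP = 4.125

Σxᵢ = 3+7+4+4+10 = 28, with n = 5.
Posterior ∝ λ^5e^(−3λ) · λ^28e^(−5λ) = λ^33e^(−8λ), i.e. Gamma(shape=34, rate=8).
The mode of a Gamma(a, b) with a ≥ 1 (shape–rate) is (a−1)/b = 33/8 ≈ 4.125.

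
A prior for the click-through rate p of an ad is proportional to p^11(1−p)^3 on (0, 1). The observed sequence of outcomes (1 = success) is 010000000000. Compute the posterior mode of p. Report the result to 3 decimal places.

The prior density ∝ p^11(1−p)^3 is the kernel of Beta(12, 4).
Data: 1 success in 12 trials (from the sequence). The binomial likelihood contributes p(1−p)^11, so the posterior is Beta(12+1, 4+11) = Beta(13, 15).
For Beta(a, b) with a, b > 1 the mode is (a−1)/(a+b−2) = 12/26 ≈ 0.462.

p̂_MAP = 0.462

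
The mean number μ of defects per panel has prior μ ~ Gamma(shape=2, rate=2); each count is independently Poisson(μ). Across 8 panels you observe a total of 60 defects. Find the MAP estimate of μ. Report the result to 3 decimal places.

μ̂_MAP = 6.100

Σxᵢ = 60, n = 8.
Posterior ∝ μe^(−2μ) · μ^60e^(−8μ) = μ^61e^(−10μ), i.e. Gamma(shape=62, rate=10).
The mode of a Gamma(a, b) with a ≥ 1 (shape–rate) is (a−1)/b = 61/10 ≈ 6.100.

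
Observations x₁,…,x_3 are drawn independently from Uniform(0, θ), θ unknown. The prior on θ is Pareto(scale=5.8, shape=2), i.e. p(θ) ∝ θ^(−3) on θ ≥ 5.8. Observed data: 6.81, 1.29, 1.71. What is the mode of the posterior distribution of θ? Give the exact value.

The Uniform(0, θ) likelihood is θ^(−n) for θ ≥ max(xᵢ), zero otherwise. Here max(xᵢ) = 6.81.
Posterior ∝ θ^(−3) · θ^(−3) = θ^(−6) on θ ≥ max(5.8, 6.81) = 6.81.
This density is strictly decreasing in θ, so the posterior mode lies at the lower boundary of the support.

θ̂_MAP = 6.81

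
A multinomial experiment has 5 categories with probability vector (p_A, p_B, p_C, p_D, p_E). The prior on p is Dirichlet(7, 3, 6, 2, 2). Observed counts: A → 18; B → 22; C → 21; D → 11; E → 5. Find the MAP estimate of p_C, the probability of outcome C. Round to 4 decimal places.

The posterior is Dirichlet(αᵢ + nᵢ) = Dirichlet(25, 25, 27, 13, 7).
For a Dirichlet(a₁,…,a_K) with all aᵢ > 1, the mode has j-th component (aⱼ − 1)/(Σaᵢ − K).
Here Σaᵢ = 97 and K = 5, so p_C = (27 − 1)/(97 − 5) = 26/92 ≈ 0.2826.

MAP estimate of p_C = 0.2826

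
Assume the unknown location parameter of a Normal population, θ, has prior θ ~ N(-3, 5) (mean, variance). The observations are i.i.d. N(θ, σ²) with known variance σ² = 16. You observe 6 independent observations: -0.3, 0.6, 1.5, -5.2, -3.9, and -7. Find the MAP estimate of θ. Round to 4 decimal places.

n = 6; x̄ = ((-0.3) + 0.6 + 1.5 + (-5.2) + (-3.9) + (-7))/6 = -14.3/6 = -143/60 ≈ -2.3833.
For a Normal prior and Normal likelihood with known variance, the posterior is Normal; its mode equals its mean, the precision-weighted average.
Prior precision 1/σ₀² = 1/5 = 0.2; data precision n/σ² = 6/16 = 0.375.
θ̂ = (0.2·(-3) + 0.375·(-143/60)) / (0.2 + 0.375) = (-1.49375)/0.575 = -239/92 ≈ -2.5978.

θ̂_MAP = -2.5978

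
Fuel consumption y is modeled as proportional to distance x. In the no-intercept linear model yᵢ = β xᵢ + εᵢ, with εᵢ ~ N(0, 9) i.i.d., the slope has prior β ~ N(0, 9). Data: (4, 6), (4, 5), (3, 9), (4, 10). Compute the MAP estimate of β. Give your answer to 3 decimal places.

β̂_MAP = 1.914

log p(β | y) = −Σ(yᵢ − βxᵢ)²/(2·9) − β²/(2·9) + const.
Setting the derivative to zero: Σxᵢ(yᵢ − βxᵢ)/9 − β/9 = 0, so β = Σxᵢyᵢ / (Σxᵢ² + σ²/τ²).
Σxᵢyᵢ = 4·6 + 4·5 + 3·9 + 4·10 = 111; Σxᵢ² = 57; σ²/τ² = 1.
β̂_MAP = 111 / (57 + 1) = 111/58 ≈ 1.914.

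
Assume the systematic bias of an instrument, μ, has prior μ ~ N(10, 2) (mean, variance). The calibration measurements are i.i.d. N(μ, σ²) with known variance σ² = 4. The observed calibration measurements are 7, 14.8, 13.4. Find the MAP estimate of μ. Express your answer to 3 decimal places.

μ̂_MAP = 11.040

n = 3; x̄ = (7 + 14.8 + 13.4)/3 = 35.2/3 = 176/15 ≈ 11.7333.
For a Normal prior and Normal likelihood with known variance, the posterior is Normal; its mode equals its mean, the precision-weighted average.
Prior precision 1/σ₀² = 1/2 = 0.5; data precision n/σ² = 3/4 = 0.75.
μ̂ = (0.5·10 + 0.75·(176/15)) / (0.5 + 0.75) = 13.8/1.25 = 11.040.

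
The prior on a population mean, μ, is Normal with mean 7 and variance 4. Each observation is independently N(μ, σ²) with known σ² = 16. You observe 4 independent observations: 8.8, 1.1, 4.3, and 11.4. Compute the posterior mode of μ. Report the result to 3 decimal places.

μ̂_MAP = 6.700

n = 4; x̄ = (8.8 + 1.1 + 4.3 + 11.4)/4 = 25.6/4 = 6.4.
For a Normal prior and Normal likelihood with known variance, the posterior is Normal; its mode equals its mean, the precision-weighted average.
Prior precision 1/σ₀² = 1/4 = 0.25; data precision n/σ² = 4/16 = 0.25.
μ̂ = (0.25·7 + 0.25·6.4) / (0.25 + 0.25) = 3.35/0.5 = 6.700.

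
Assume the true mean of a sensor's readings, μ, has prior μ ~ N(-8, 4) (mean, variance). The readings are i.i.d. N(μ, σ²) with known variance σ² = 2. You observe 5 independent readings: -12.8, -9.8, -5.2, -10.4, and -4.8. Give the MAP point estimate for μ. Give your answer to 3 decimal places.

μ̂_MAP = -8.545

n = 5; x̄ = ((-12.8) + (-9.8) + (-5.2) + (-10.4) + (-4.8))/5 = -43/5 = -8.6.
For a Normal prior and Normal likelihood with known variance, the posterior is Normal; its mode equals its mean, the precision-weighted average.
Prior precision 1/σ₀² = 1/4 = 0.25; data precision n/σ² = 5/2 = 2.5.
μ̂ = (0.25·(-8) + 2.5·(-8.6)) / (0.25 + 2.5) = (-23.5)/2.75 = -94/11 ≈ -8.545.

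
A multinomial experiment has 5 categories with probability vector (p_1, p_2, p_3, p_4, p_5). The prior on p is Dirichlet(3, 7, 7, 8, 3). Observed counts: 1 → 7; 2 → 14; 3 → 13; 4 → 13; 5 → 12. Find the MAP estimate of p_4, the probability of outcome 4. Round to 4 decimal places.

MAP estimate: 0.2439

The posterior is Dirichlet(αᵢ + nᵢ) = Dirichlet(10, 21, 20, 21, 15).
For a Dirichlet(a₁,…,a_K) with all aᵢ > 1, the mode has j-th component (aⱼ − 1)/(Σaᵢ − K).
Here Σaᵢ = 87 and K = 5, so p_4 = (21 − 1)/(87 − 5) = 20/82 ≈ 0.2439.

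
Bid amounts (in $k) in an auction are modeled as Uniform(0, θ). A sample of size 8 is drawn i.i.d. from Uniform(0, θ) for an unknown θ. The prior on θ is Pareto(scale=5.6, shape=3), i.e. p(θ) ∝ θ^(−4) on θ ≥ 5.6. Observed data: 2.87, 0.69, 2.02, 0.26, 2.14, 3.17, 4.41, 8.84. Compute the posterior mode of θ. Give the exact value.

θ̂_MAP = 8.84

The Uniform(0, θ) likelihood is θ^(−n) for θ ≥ max(xᵢ), zero otherwise. Here max(xᵢ) = 8.84.
Posterior ∝ θ^(−4) · θ^(−8) = θ^(−12) on θ ≥ max(5.6, 8.84) = 8.84.
This density is strictly decreasing in θ, so the posterior mode lies at the lower boundary of the support.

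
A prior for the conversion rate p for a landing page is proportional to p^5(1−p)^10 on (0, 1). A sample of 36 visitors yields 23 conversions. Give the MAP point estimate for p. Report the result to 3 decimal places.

The prior density ∝ p^5(1−p)^10 is the kernel of Beta(6, 11).
Data: 23 successes in 36 trials. The binomial likelihood contributes p^23(1−p)^13, so the posterior is Beta(6+23, 11+13) = Beta(29, 24).
For Beta(a, b) with a, b > 1 the mode is (a−1)/(a+b−2) = 28/51 ≈ 0.549.

p̂_MAP = 0.549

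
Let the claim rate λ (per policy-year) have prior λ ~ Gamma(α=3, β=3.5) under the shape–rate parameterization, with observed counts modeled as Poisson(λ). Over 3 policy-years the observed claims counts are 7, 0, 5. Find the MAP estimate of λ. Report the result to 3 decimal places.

λ̂_MAP = 2.154

Σxᵢ = 7+0+5 = 12, with n = 3.
Posterior ∝ λ^2e^(−3.5λ) · λ^12e^(−3λ) = λ^14e^(−6.5λ), i.e. Gamma(shape=15, rate=6.5).
The mode of a Gamma(a, b) with a ≥ 1 (shape–rate) is (a−1)/b = 14/6.5 ≈ 2.154.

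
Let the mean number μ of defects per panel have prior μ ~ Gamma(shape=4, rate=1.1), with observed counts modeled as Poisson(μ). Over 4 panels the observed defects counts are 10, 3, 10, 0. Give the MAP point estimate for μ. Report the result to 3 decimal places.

μ̂_MAP = 5.098

Σxᵢ = 10+3+10+0 = 23, with n = 4.
Posterior ∝ μ^3e^(−1.1μ) · μ^23e^(−4μ) = μ^26e^(−5.1μ), i.e. Gamma(shape=27, rate=5.1).
The mode of a Gamma(a, b) with a ≥ 1 (shape–rate) is (a−1)/b = 26/5.1 ≈ 5.098.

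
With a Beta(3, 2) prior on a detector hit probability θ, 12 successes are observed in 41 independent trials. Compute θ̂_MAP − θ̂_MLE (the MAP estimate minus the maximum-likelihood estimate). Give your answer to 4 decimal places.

Posterior is Beta(15, 31); MAP = (15−1)/(46−2) = 14/44 ≈ 0.31818.
MLE ignores the prior: θ̂_MLE = k/n = 12/41 ≈ 0.29268.
Difference = 14/44 − 12/41 = 23/902 ≈ 0.0255.

MAP − MLE = 0.0255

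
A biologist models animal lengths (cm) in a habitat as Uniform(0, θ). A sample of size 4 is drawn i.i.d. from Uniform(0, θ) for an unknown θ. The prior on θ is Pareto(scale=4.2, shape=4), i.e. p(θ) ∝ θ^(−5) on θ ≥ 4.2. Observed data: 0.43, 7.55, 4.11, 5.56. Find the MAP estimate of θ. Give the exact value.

The Uniform(0, θ) likelihood is θ^(−n) for θ ≥ max(xᵢ), zero otherwise. Here max(xᵢ) = 7.55.
Posterior ∝ θ^(−5) · θ^(−4) = θ^(−9) on θ ≥ max(4.2, 7.55) = 7.55.
This density is strictly decreasing in θ, so the posterior mode lies at the lower boundary of the support.

θ̂_MAP = 7.55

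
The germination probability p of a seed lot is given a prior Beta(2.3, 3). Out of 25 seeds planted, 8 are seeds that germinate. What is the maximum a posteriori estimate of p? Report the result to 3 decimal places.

Prior: Beta(2.3, 3).
Data: 8 successes in 25 trials. The binomial likelihood contributes p^8(1−p)^17, so the posterior is Beta(2.3+8, 3+17) = Beta(10.3, 20).
For Beta(a, b) with a, b > 1 the mode is (a−1)/(a+b−2) = 9.3/28.3 ≈ 0.329.

p̂_MAP = 0.329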